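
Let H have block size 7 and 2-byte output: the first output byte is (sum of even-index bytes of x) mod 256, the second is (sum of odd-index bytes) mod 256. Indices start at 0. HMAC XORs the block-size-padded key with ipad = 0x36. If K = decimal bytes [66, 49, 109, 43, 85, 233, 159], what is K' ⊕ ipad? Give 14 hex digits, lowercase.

Key decimal bytes [66, 49, 109, 43, 85, 233, 159] = 42 31 6d 2b 55 e9 9f is exactly B = 7 bytes: K' = 42 31 6d 2b 55 e9 9f.
XOR each byte with 0x36: 42⊕36=74, 31⊕36=07, 6d⊕36=5b, 2b⊕36=1d, 55⊕36=63, e9⊕36=df, 9f⊕36=a9.

74075b1d63dfa9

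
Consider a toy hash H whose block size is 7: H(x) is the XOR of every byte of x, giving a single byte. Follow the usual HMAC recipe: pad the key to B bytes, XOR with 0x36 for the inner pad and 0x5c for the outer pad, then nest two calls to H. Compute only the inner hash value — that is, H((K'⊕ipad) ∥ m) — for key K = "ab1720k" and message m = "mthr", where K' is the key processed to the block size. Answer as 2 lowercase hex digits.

59

Key "ab1720k" = 61 62 31 37 32 30 6b is exactly B = 7 bytes: K' = 61 62 31 37 32 30 6b.
K' ⊕ ipad = 57 54 07 01 04 06 5d.
Inner input = 57 54 07 01 04 06 5d ∥ 6d 74 68 72.
Inner hash: XOR 57⊕54⊕07⊕01⊕04⊕06⊕5d⊕6d⊕74⊕68⊕72 = 59.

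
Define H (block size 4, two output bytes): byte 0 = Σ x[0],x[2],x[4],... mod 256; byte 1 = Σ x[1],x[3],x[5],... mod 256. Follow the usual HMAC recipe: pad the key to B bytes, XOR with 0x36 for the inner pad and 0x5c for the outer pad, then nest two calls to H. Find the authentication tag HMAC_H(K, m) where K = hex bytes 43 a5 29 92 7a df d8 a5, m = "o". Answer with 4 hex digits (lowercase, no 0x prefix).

6b06

Key hex bytes 43 a5 29 92 7a df d8 a5 is 8 bytes > B = 4, so hash it first: H(key) = be bb, then zero-pad to 4 bytes: K' = be bb 00 00.
K' ⊕ ipad = 88 8d 36 36.  K' ⊕ opad = e2 e7 5c 5c.
Inner input = (K'⊕ipad) ∥ m = 88 8d 36 36 ∥ 6f.
Inner hash: even-index sum = 301 mod 256 = 45; odd-index sum = 195 mod 256 = 195 → 2d c3.
Outer input = (K'⊕opad) ∥ inner = e2 e7 5c 5c ∥ 2d c3.
Outer hash (tag): even-index sum = 363 mod 256 = 107; odd-index sum = 518 mod 256 = 6 → 6b 06.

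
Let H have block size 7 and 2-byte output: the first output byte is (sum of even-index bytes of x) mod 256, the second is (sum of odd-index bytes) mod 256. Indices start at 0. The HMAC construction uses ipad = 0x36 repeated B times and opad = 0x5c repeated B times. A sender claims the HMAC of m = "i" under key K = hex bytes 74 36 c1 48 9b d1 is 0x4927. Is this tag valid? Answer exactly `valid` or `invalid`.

Key hex bytes 74 36 c1 48 9b d1 is 6 bytes ≤ B = 7; zero-pad to 7 bytes: K' = 74 36 c1 48 9b d1 00.
K' ⊕ ipad = 42 00 f7 7e ad e7 36; K' ⊕ opad = 28 6a 9d 14 c7 8d 5c.
Inner hash: even-index sum = 540 mod 256 = 28; odd-index sum = 462 mod 256 = 206 → 1c ce.
Outer hash (recomputed tag): even-index sum = 694 mod 256 = 182; odd-index sum = 295 mod 256 = 39 → b6 27.
Recomputed tag = b627; claimed = 4927 → mismatch.

invalid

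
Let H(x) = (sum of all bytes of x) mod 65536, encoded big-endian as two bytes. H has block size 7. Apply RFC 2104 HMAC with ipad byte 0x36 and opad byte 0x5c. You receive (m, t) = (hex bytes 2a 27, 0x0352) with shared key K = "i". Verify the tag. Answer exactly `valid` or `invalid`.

valid

Key "i" = 69 is 1 byte ≤ B = 7; zero-pad to 7 bytes: K' = 69 00 00 00 00 00 00.
K' ⊕ ipad = 5f 36 36 36 36 36 36; K' ⊕ opad = 35 5c 5c 5c 5c 5c 5c.
Inner hash: sum = 95+54+54+54+54+54+54+42+39 = 500 → 01 f4.
Outer hash (recomputed tag): sum = 53+92+92+92+92+92+92+1+244 = 850 → 03 52.
Recomputed tag = 0352; claimed = 0352 → match.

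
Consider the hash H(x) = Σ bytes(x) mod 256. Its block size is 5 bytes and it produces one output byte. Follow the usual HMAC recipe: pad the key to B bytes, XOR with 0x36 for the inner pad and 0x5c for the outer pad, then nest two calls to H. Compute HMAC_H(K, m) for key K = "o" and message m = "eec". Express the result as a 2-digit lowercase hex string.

Key "o" = 6f is 1 byte ≤ B = 5; zero-pad to 5 bytes: K' = 6f 00 00 00 00.
K' ⊕ ipad = 59 36 36 36 36.  K' ⊕ opad = 33 5c 5c 5c 5c.
Inner input = (K'⊕ipad) ∥ m = 59 36 36 36 36 ∥ 65 65 63.
Inner hash: sum = 89+54+54+54+54+101+101+99 = 606; mod 256 = 94 → 5e.
Outer input = (K'⊕opad) ∥ inner = 33 5c 5c 5c 5c ∥ 5e.
Outer hash (tag): sum = 51+92+92+92+92+94 = 513; mod 256 = 1 → 01.

01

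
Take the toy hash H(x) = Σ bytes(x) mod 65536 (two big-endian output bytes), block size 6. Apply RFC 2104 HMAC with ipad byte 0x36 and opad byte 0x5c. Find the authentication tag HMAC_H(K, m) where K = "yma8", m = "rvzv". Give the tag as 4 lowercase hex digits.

Key "yma8" = 79 6d 61 38 is 4 bytes ≤ B = 6; zero-pad to 6 bytes: K' = 79 6d 61 38 00 00.
K' ⊕ ipad = 4f 5b 57 0e 36 36.  K' ⊕ opad = 25 31 3d 64 5c 5c.
Inner input = (K'⊕ipad) ∥ m = 4f 5b 57 0e 36 36 ∥ 72 76 7a 76.
Inner hash: sum = 79+91+87+14+54+54+114+118+122+118 = 851 → 03 53.
Outer input = (K'⊕opad) ∥ inner = 25 31 3d 64 5c 5c ∥ 03 53.
Outer hash (tag): sum = 37+49+61+100+92+92+3+83 = 517 → 02 05.

0205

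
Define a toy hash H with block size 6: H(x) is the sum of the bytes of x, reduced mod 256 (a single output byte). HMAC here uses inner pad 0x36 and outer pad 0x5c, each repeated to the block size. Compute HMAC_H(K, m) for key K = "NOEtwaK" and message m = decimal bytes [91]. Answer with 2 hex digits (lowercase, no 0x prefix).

Key "NOEtwaK" = 4e 4f 45 74 77 61 4b is 7 bytes > B = 6, so hash it first: H(key) = 79, then zero-pad to 6 bytes: K' = 79 00 00 00 00 00.
K' ⊕ ipad = 4f 36 36 36 36 36.  K' ⊕ opad = 25 5c 5c 5c 5c 5c.
Inner input = (K'⊕ipad) ∥ m = 4f 36 36 36 36 36 ∥ 5b.
Inner hash: sum = 79+54+54+54+54+54+91 = 440; mod 256 = 184 → b8.
Outer input = (K'⊕opad) ∥ inner = 25 5c 5c 5c 5c 5c ∥ b8.
Outer hash (tag): sum = 37+92+92+92+92+92+184 = 681; mod 256 = 169 → a9.

a9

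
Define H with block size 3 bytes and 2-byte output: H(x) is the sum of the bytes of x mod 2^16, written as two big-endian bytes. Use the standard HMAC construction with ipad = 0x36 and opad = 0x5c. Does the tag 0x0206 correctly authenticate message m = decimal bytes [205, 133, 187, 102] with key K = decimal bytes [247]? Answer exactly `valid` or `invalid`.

Key decimal bytes [247] = f7 is 1 byte ≤ B = 3; zero-pad to 3 bytes: K' = f7 00 00.
K' ⊕ ipad = c1 36 36; K' ⊕ opad = ab 5c 5c.
Inner hash: sum = 193+54+54+205+133+187+102 = 928 → 03 a0.
Outer hash (recomputed tag): sum = 171+92+92+3+160 = 518 → 02 06.
Recomputed tag = 0206; claimed = 0206 → match.

valid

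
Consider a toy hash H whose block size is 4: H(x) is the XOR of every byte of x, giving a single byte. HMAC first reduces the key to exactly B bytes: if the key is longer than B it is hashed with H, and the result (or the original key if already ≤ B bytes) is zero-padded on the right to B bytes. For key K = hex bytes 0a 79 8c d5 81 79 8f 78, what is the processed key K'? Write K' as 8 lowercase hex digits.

25000000

|K| = 8 > B = 4, so first hash the key.
H(K): XOR 0a⊕79⊕8c⊕d5⊕81⊕79⊕8f⊕78 = 25.
Zero-pad H(K) = 25 to 4 bytes: K' = 25 00 00 00.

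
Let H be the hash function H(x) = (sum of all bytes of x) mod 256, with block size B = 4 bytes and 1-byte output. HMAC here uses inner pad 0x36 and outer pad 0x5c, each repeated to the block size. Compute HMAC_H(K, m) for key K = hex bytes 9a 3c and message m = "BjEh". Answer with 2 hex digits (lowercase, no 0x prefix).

Key hex bytes 9a 3c is 2 bytes ≤ B = 4; zero-pad to 4 bytes: K' = 9a 3c 00 00.
K' ⊕ ipad = ac 0a 36 36.  K' ⊕ opad = c6 60 5c 5c.
Inner input = (K'⊕ipad) ∥ m = ac 0a 36 36 ∥ 42 6a 45 68.
Inner hash: sum = 172+10+54+54+66+106+69+104 = 635; mod 256 = 123 → 7b.
Outer input = (K'⊕opad) ∥ inner = c6 60 5c 5c ∥ 7b.
Outer hash (tag): sum = 198+96+92+92+123 = 601; mod 256 = 89 → 59.

59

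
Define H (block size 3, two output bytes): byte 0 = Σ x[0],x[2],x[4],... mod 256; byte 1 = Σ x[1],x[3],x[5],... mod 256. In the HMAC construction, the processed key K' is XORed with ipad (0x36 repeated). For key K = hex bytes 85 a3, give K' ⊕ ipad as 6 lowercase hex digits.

Key hex bytes 85 a3 is 2 bytes ≤ B = 3; zero-pad to 3 bytes: K' = 85 a3 00.
XOR each byte with 0x36: 85⊕36=b3, a3⊕36=95, 00⊕36=36.

b39536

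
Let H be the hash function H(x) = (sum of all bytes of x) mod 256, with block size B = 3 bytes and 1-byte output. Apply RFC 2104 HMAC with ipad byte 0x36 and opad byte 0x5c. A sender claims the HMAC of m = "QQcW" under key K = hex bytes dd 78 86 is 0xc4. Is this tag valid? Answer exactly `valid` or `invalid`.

valid

Key hex bytes dd 78 86 is exactly B = 3 bytes: K' = dd 78 86.
K' ⊕ ipad = eb 4e b0; K' ⊕ opad = 81 24 da.
Inner hash: sum = 235+78+176+81+81+99+87 = 837; mod 256 = 69 → 45.
Outer hash (recomputed tag): sum = 129+36+218+69 = 452; mod 256 = 196 → c4.
Recomputed tag = c4; claimed = c4 → match.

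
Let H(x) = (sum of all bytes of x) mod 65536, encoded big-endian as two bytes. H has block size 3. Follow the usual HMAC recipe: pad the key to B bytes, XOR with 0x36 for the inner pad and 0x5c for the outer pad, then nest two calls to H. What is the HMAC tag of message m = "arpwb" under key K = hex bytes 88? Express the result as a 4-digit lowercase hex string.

Key hex bytes 88 is 1 byte ≤ B = 3; zero-pad to 3 bytes: K' = 88 00 00.
K' ⊕ ipad = be 36 36.  K' ⊕ opad = d4 5c 5c.
Inner input = (K'⊕ipad) ∥ m = be 36 36 ∥ 61 72 70 77 62.
Inner hash: sum = 190+54+54+97+114+112+119+98 = 838 → 03 46.
Outer input = (K'⊕opad) ∥ inner = d4 5c 5c ∥ 03 46.
Outer hash (tag): sum = 212+92+92+3+70 = 469 → 01 d5.

01d5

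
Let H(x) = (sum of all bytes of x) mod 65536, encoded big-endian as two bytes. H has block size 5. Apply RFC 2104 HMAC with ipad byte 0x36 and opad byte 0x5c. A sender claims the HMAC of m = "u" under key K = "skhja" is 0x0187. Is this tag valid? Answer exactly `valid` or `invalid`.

Key "skhja" = 73 6b 68 6a 61 is exactly B = 5 bytes: K' = 73 6b 68 6a 61.
K' ⊕ ipad = 45 5d 5e 5c 57; K' ⊕ opad = 2f 37 34 36 3d.
Inner hash: sum = 69+93+94+92+87+117 = 552 → 02 28.
Outer hash (recomputed tag): sum = 47+55+52+54+61+2+40 = 311 → 01 37.
Recomputed tag = 0137; claimed = 0187 → mismatch.

invalid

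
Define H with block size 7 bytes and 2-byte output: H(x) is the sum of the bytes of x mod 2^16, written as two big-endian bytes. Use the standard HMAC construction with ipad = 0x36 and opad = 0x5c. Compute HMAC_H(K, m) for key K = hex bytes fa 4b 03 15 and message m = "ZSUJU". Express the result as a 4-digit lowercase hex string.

0360

Key hex bytes fa 4b 03 15 is 4 bytes ≤ B = 7; zero-pad to 7 bytes: K' = fa 4b 03 15 00 00 00.
K' ⊕ ipad = cc 7d 35 23 36 36 36.  K' ⊕ opad = a6 17 5f 49 5c 5c 5c.
Inner input = (K'⊕ipad) ∥ m = cc 7d 35 23 36 36 36 ∥ 5a 53 55 4a 55.
Inner hash: sum = 204+125+53+35+54+54+54+90+83+85+74+85 = 996 → 03 e4.
Outer input = (K'⊕opad) ∥ inner = a6 17 5f 49 5c 5c 5c ∥ 03 e4.
Outer hash (tag): sum = 166+23+95+73+92+92+92+3+228 = 864 → 03 60.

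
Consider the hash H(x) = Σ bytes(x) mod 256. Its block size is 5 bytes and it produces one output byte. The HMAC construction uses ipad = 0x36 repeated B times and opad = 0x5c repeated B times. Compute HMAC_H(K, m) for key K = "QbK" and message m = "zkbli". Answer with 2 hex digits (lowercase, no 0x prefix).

Key "QbK" = 51 62 4b is 3 bytes ≤ B = 5; zero-pad to 5 bytes: K' = 51 62 4b 00 00.
K' ⊕ ipad = 67 54 7d 36 36.  K' ⊕ opad = 0d 3e 17 5c 5c.
Inner input = (K'⊕ipad) ∥ m = 67 54 7d 36 36 ∥ 7a 6b 62 6c 69.
Inner hash: sum = 103+84+125+54+54+122+107+98+108+105 = 960; mod 256 = 192 → c0.
Outer input = (K'⊕opad) ∥ inner = 0d 3e 17 5c 5c ∥ c0.
Outer hash (tag): sum = 13+62+23+92+92+192 = 474; mod 256 = 218 → da.

da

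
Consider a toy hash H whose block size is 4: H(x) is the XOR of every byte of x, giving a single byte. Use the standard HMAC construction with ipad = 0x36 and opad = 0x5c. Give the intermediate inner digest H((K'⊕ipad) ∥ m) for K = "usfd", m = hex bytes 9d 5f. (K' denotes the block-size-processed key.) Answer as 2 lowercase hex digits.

c6

Key "usfd" = 75 73 66 64 is exactly B = 4 bytes: K' = 75 73 66 64.
K' ⊕ ipad = 43 45 50 52.
Inner input = 43 45 50 52 ∥ 9d 5f.
Inner hash: XOR 43⊕45⊕50⊕52⊕9d⊕5f = c6.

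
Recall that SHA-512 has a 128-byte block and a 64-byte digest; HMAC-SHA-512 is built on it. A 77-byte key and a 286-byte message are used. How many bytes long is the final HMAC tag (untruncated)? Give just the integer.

64

The tag is one SHA-512 digest: 64 bytes.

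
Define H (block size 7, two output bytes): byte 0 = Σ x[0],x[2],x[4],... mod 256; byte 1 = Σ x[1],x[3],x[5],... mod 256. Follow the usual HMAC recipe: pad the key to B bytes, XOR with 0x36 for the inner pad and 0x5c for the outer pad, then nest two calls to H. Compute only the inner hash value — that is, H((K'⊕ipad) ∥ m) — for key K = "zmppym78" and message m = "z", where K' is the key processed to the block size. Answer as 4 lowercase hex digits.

Key "zmppym78" = 7a 6d 70 70 79 6d 37 38 is 8 bytes > B = 7, so hash it first: H(key) = 9a 82, then zero-pad to 7 bytes: K' = 9a 82 00 00 00 00 00.
K' ⊕ ipad = ac b4 36 36 36 36 36.
Inner input = ac b4 36 36 36 36 36 ∥ 7a.
Inner hash: even-index sum = 334 mod 256 = 78; odd-index sum = 410 mod 256 = 154 → 4e 9a.

4e9a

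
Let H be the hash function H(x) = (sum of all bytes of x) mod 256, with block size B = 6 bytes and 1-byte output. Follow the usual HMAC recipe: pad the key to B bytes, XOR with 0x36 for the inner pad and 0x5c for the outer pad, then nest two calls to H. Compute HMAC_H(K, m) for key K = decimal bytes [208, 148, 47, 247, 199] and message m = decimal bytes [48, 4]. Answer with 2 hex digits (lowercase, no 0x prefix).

26

Key decimal bytes [208, 148, 47, 247, 199] = d0 94 2f f7 c7 is 5 bytes ≤ B = 6; zero-pad to 6 bytes: K' = d0 94 2f f7 c7 00.
K' ⊕ ipad = e6 a2 19 c1 f1 36.  K' ⊕ opad = 8c c8 73 ab 9b 5c.
Inner input = (K'⊕ipad) ∥ m = e6 a2 19 c1 f1 36 ∥ 30 04.
Inner hash: sum = 230+162+25+193+241+54+48+4 = 957; mod 256 = 189 → bd.
Outer input = (K'⊕opad) ∥ inner = 8c c8 73 ab 9b 5c ∥ bd.
Outer hash (tag): sum = 140+200+115+171+155+92+189 = 1062; mod 256 = 38 → 26.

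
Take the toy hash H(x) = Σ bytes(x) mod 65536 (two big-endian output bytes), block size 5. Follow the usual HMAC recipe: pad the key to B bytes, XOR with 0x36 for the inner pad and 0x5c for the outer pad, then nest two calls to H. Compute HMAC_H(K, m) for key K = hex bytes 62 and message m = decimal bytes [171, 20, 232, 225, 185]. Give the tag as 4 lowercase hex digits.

021f

Key hex bytes 62 is 1 byte ≤ B = 5; zero-pad to 5 bytes: K' = 62 00 00 00 00.
K' ⊕ ipad = 54 36 36 36 36.  K' ⊕ opad = 3e 5c 5c 5c 5c.
Inner input = (K'⊕ipad) ∥ m = 54 36 36 36 36 ∥ ab 14 e8 e1 b9.
Inner hash: sum = 84+54+54+54+54+171+20+232+225+185 = 1133 → 04 6d.
Outer input = (K'⊕opad) ∥ inner = 3e 5c 5c 5c 5c ∥ 04 6d.
Outer hash (tag): sum = 62+92+92+92+92+4+109 = 543 → 02 1f.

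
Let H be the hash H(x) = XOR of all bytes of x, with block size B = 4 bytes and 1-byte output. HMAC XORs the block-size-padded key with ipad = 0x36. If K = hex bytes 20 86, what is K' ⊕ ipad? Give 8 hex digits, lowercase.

16b03636

Key hex bytes 20 86 is 2 bytes ≤ B = 4; zero-pad to 4 bytes: K' = 20 86 00 00.
XOR each byte with 0x36: 20⊕36=16, 86⊕36=b0, 00⊕36=36, 00⊕36=36.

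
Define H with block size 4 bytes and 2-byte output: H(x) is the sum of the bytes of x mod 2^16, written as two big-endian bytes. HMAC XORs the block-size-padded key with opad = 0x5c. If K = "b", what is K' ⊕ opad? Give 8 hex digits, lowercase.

Key "b" = 62 is 1 byte ≤ B = 4; zero-pad to 4 bytes: K' = 62 00 00 00.
XOR each byte with 0x5c: 62⊕5c=3e, 00⊕5c=5c, 00⊕5c=5c, 00⊕5c=5c.

3e5c5c5c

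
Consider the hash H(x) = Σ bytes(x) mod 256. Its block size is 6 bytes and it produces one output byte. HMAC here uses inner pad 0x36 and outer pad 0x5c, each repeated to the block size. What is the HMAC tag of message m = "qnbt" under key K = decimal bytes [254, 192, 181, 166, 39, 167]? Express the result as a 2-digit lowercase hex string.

bf

Key decimal bytes [254, 192, 181, 166, 39, 167] = fe c0 b5 a6 27 a7 is exactly B = 6 bytes: K' = fe c0 b5 a6 27 a7.
K' ⊕ ipad = c8 f6 83 90 11 91.  K' ⊕ opad = a2 9c e9 fa 7b fb.
Inner input = (K'⊕ipad) ∥ m = c8 f6 83 90 11 91 ∥ 71 6e 62 74.
Inner hash: sum = 200+246+131+144+17+145+113+110+98+116 = 1320; mod 256 = 40 → 28.
Outer input = (K'⊕opad) ∥ inner = a2 9c e9 fa 7b fb ∥ 28.
Outer hash (tag): sum = 162+156+233+250+123+251+40 = 1215; mod 256 = 191 → bf.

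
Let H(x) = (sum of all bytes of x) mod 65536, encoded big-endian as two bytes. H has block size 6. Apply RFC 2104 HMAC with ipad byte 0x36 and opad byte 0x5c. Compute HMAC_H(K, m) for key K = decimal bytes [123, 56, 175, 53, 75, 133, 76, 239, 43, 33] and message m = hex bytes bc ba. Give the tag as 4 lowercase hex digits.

Key decimal bytes [123, 56, 175, 53, 75, 133, 76, 239, 43, 33] = 7b 38 af 35 4b 85 4c ef 2b 21 is 10 bytes > B = 6, so hash it first: H(key) = 03 ee, then zero-pad to 6 bytes: K' = 03 ee 00 00 00 00.
K' ⊕ ipad = 35 d8 36 36 36 36.  K' ⊕ opad = 5f b2 5c 5c 5c 5c.
Inner input = (K'⊕ipad) ∥ m = 35 d8 36 36 36 36 ∥ bc ba.
Inner hash: sum = 53+216+54+54+54+54+188+186 = 859 → 03 5b.
Outer input = (K'⊕opad) ∥ inner = 5f b2 5c 5c 5c 5c ∥ 03 5b.
Outer hash (tag): sum = 95+178+92+92+92+92+3+91 = 735 → 02 df.

02df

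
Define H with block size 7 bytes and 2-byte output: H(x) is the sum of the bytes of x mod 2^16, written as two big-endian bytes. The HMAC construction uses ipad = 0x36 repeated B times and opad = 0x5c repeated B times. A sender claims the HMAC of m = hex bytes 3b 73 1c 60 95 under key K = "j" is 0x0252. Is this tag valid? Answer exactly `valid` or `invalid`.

invalid

Key "j" = 6a is 1 byte ≤ B = 7; zero-pad to 7 bytes: K' = 6a 00 00 00 00 00 00.
K' ⊕ ipad = 5c 36 36 36 36 36 36; K' ⊕ opad = 36 5c 5c 5c 5c 5c 5c.
Inner hash: sum = 92+54+54+54+54+54+54+59+115+28+96+149 = 863 → 03 5f.
Outer hash (recomputed tag): sum = 54+92+92+92+92+92+92+3+95 = 704 → 02 c0.
Recomputed tag = 02c0; claimed = 0252 → mismatch.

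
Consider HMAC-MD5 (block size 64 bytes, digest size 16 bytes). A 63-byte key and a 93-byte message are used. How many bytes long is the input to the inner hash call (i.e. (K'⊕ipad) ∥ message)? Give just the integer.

Key is 63 ≤ 64 bytes, zero-padded: |K'| = 64.
Inner input = (K'⊕ipad) ∥ m → 64 + 93 = 157 bytes.

157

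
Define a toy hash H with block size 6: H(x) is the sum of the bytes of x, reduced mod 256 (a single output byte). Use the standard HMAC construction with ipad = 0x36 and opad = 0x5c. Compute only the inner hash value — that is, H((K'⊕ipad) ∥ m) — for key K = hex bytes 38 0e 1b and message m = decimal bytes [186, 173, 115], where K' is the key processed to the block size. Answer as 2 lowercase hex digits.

Key hex bytes 38 0e 1b is 3 bytes ≤ B = 6; zero-pad to 6 bytes: K' = 38 0e 1b 00 00 00.
K' ⊕ ipad = 0e 38 2d 36 36 36.
Inner input = 0e 38 2d 36 36 36 ∥ ba ad 73.
Inner hash: sum = 14+56+45+54+54+54+186+173+115 = 751; mod 256 = 239 → ef.

ef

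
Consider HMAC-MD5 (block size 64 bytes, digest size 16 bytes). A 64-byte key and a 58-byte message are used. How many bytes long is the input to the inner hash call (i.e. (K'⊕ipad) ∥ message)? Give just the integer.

Key is 64 ≤ 64 bytes, zero-padded: |K'| = 64.
Inner input = (K'⊕ipad) ∥ m → 64 + 58 = 122 bytes.

122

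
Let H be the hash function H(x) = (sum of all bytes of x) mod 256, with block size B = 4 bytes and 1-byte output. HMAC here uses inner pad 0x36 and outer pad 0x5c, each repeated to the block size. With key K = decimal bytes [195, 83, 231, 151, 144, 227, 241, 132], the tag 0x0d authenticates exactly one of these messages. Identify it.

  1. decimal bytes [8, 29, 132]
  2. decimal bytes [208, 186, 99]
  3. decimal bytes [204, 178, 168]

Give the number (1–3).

2

Key decimal bytes [195, 83, 231, 151, 144, 227, 241, 132] = c3 53 e7 97 90 e3 f1 84 is 8 bytes > B = 4, so hash it first: H(key) = 7c, then zero-pad to 4 bytes: K' = 7c 00 00 00.
K' ⊕ ipad = 4a 36 36 36; K' ⊕ opad = 20 5c 5c 5c.
m1: inner = H(4a 36 36 36 08 1d 84) = 95; tag = H(20 5c 5c 5c 95) = c9
m2: inner = H(4a 36 36 36 d0 ba 63) = d9; tag = H(20 5c 5c 5c d9) = 0d ← matches
m3: inner = H(4a 36 36 36 cc b2 a8) = 12; tag = H(20 5c 5c 5c 12) = 46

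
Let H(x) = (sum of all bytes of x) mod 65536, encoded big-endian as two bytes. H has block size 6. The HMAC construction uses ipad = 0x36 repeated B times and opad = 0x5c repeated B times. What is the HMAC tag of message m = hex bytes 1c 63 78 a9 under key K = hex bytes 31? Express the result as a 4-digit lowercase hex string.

Key hex bytes 31 is 1 byte ≤ B = 6; zero-pad to 6 bytes: K' = 31 00 00 00 00 00.
K' ⊕ ipad = 07 36 36 36 36 36.  K' ⊕ opad = 6d 5c 5c 5c 5c 5c.
Inner input = (K'⊕ipad) ∥ m = 07 36 36 36 36 36 ∥ 1c 63 78 a9.
Inner hash: sum = 7+54+54+54+54+54+28+99+120+169 = 693 → 02 b5.
Outer input = (K'⊕opad) ∥ inner = 6d 5c 5c 5c 5c 5c ∥ 02 b5.
Outer hash (tag): sum = 109+92+92+92+92+92+2+181 = 752 → 02 f0.

02f0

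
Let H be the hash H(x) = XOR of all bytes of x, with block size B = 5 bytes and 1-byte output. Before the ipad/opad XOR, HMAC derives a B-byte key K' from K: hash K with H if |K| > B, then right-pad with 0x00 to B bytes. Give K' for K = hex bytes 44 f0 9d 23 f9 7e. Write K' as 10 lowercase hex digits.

8d00000000

|K| = 6 > B = 5, so first hash the key.
H(K): XOR 44⊕f0⊕9d⊕23⊕f9⊕7e = 8d.
Zero-pad H(K) = 8d to 5 bytes: K' = 8d 00 00 00 00.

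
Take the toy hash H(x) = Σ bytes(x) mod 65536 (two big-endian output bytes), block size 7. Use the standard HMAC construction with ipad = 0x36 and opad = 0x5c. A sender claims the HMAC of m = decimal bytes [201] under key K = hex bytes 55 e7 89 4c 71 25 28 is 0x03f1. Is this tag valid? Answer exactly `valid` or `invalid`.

Key hex bytes 55 e7 89 4c 71 25 28 is exactly B = 7 bytes: K' = 55 e7 89 4c 71 25 28.
K' ⊕ ipad = 63 d1 bf 7a 47 13 1e; K' ⊕ opad = 09 bb d5 10 2d 79 74.
Inner hash: sum = 99+209+191+122+71+19+30+201 = 942 → 03 ae.
Outer hash (recomputed tag): sum = 9+187+213+16+45+121+116+3+174 = 884 → 03 74.
Recomputed tag = 0374; claimed = 03f1 → mismatch.

invalid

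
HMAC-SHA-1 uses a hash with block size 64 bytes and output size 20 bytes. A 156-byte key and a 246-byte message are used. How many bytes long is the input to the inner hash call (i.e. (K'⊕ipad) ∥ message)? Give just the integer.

310

Key is 156 > 64 bytes, so it is hashed to 20 bytes then zero-padded to 64: |K'| = 64.
Inner input = (K'⊕ipad) ∥ m → 64 + 246 = 310 bytes.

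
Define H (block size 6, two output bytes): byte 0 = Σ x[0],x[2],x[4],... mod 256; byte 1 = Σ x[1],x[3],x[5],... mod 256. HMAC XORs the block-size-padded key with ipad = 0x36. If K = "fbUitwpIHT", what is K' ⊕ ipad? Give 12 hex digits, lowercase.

d1e936363636

Key "fbUitwpIHT" = 66 62 55 69 74 77 70 49 48 54 is 10 bytes > B = 6, so hash it first: H(key) = e7 df, then zero-pad to 6 bytes: K' = e7 df 00 00 00 00.
XOR each byte with 0x36: e7⊕36=d1, df⊕36=e9, 00⊕36=36, 00⊕36=36, 00⊕36=36, 00⊕36=36.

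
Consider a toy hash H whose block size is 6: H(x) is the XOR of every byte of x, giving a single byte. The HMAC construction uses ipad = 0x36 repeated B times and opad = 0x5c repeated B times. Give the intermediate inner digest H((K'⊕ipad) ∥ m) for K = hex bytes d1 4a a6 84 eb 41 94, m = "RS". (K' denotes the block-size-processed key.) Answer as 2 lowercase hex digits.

86

Key hex bytes d1 4a a6 84 eb 41 94 is 7 bytes > B = 6, so hash it first: H(key) = 87, then zero-pad to 6 bytes: K' = 87 00 00 00 00 00.
K' ⊕ ipad = b1 36 36 36 36 36.
Inner input = b1 36 36 36 36 36 ∥ 52 53.
Inner hash: XOR b1⊕36⊕36⊕36⊕36⊕36⊕52⊕53 = 86.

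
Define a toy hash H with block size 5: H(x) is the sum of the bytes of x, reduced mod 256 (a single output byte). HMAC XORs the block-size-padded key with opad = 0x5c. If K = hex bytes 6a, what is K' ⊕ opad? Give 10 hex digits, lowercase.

365c5c5c5c

Key hex bytes 6a is 1 byte ≤ B = 5; zero-pad to 5 bytes: K' = 6a 00 00 00 00.
XOR each byte with 0x5c: 6a⊕5c=36, 00⊕5c=5c, 00⊕5c=5c, 00⊕5c=5c, 00⊕5c=5c.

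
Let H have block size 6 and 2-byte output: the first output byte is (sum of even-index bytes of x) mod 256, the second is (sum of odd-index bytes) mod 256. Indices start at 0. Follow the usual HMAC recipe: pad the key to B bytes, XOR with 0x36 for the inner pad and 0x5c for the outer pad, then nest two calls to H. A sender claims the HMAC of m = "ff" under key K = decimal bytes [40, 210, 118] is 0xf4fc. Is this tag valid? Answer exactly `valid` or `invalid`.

valid

Key decimal bytes [40, 210, 118] = 28 d2 76 is 3 bytes ≤ B = 6; zero-pad to 6 bytes: K' = 28 d2 76 00 00 00.
K' ⊕ ipad = 1e e4 40 36 36 36; K' ⊕ opad = 74 8e 2a 5c 5c 5c.
Inner hash: even-index sum = 250 mod 256 = 250; odd-index sum = 438 mod 256 = 182 → fa b6.
Outer hash (recomputed tag): even-index sum = 500 mod 256 = 244; odd-index sum = 508 mod 256 = 252 → f4 fc.
Recomputed tag = f4fc; claimed = f4fc → match.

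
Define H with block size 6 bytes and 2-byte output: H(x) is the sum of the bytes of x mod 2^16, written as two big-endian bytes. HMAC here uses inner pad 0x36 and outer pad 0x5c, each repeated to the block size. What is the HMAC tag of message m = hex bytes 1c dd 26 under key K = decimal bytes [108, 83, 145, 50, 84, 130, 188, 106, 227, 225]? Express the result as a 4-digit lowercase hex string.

Key decimal bytes [108, 83, 145, 50, 84, 130, 188, 106, 227, 225] = 6c 53 91 32 54 82 bc 6a e3 e1 is 10 bytes > B = 6, so hash it first: H(key) = 05 42, then zero-pad to 6 bytes: K' = 05 42 00 00 00 00.
K' ⊕ ipad = 33 74 36 36 36 36.  K' ⊕ opad = 59 1e 5c 5c 5c 5c.
Inner input = (K'⊕ipad) ∥ m = 33 74 36 36 36 36 ∥ 1c dd 26.
Inner hash: sum = 51+116+54+54+54+54+28+221+38 = 670 → 02 9e.
Outer input = (K'⊕opad) ∥ inner = 59 1e 5c 5c 5c 5c ∥ 02 9e.
Outer hash (tag): sum = 89+30+92+92+92+92+2+158 = 647 → 02 87.

0287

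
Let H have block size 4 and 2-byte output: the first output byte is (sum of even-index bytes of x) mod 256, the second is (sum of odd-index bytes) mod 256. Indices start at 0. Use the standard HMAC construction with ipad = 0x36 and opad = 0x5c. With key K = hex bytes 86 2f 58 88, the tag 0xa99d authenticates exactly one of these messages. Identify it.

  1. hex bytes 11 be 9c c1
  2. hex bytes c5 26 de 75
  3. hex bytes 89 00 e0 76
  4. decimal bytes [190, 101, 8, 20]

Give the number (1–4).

1

Key hex bytes 86 2f 58 88 is exactly B = 4 bytes: K' = 86 2f 58 88.
K' ⊕ ipad = b0 19 6e be; K' ⊕ opad = da 73 04 d4.
m1: inner = H(b0 19 6e be 11 be 9c c1) = cb 56; tag = H(da 73 04 d4 cb 56) = a99d ← matches
m2: inner = H(b0 19 6e be c5 26 de 75) = c1 72; tag = H(da 73 04 d4 c1 72) = 9fb9
m3: inner = H(b0 19 6e be 89 00 e0 76) = 87 4d; tag = H(da 73 04 d4 87 4d) = 6594
m4: inner = H(b0 19 6e be be 65 08 14) = e4 50; tag = H(da 73 04 d4 e4 50) = c297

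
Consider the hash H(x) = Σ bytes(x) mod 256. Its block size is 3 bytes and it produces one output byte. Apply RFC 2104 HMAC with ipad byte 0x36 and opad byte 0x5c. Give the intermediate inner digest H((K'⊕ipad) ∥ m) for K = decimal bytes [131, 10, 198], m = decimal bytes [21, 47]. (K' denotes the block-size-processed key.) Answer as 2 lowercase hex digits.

Key decimal bytes [131, 10, 198] = 83 0a c6 is exactly B = 3 bytes: K' = 83 0a c6.
K' ⊕ ipad = b5 3c f0.
Inner input = b5 3c f0 ∥ 15 2f.
Inner hash: sum = 181+60+240+21+47 = 549; mod 256 = 37 → 25.

25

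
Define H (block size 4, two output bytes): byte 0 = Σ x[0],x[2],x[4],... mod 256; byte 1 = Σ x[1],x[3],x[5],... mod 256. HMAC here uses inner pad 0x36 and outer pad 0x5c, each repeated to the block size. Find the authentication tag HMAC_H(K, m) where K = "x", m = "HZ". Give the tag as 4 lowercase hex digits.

4c7e

Key "x" = 78 is 1 byte ≤ B = 4; zero-pad to 4 bytes: K' = 78 00 00 00.
K' ⊕ ipad = 4e 36 36 36.  K' ⊕ opad = 24 5c 5c 5c.
Inner input = (K'⊕ipad) ∥ m = 4e 36 36 36 ∥ 48 5a.
Inner hash: even-index sum = 204 mod 256 = 204; odd-index sum = 198 mod 256 = 198 → cc c6.
Outer input = (K'⊕opad) ∥ inner = 24 5c 5c 5c ∥ cc c6.
Outer hash (tag): even-index sum = 332 mod 256 = 76; odd-index sum = 382 mod 256 = 126 → 4c 7e.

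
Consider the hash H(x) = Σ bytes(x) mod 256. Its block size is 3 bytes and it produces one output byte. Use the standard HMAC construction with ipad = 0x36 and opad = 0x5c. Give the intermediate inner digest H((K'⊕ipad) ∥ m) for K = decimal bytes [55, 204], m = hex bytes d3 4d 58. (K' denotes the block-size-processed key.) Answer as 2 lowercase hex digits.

a9

Key decimal bytes [55, 204] = 37 cc is 2 bytes ≤ B = 3; zero-pad to 3 bytes: K' = 37 cc 00.
K' ⊕ ipad = 01 fa 36.
Inner input = 01 fa 36 ∥ d3 4d 58.
Inner hash: sum = 1+250+54+211+77+88 = 681; mod 256 = 169 → a9.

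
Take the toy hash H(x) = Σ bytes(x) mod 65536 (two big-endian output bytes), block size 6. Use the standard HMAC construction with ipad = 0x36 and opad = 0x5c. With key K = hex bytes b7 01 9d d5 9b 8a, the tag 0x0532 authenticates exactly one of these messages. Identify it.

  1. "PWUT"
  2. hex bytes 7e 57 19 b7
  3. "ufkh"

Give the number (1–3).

Key hex bytes b7 01 9d d5 9b 8a is exactly B = 6 bytes: K' = b7 01 9d d5 9b 8a.
K' ⊕ ipad = 81 37 ab e3 ad bc; K' ⊕ opad = eb 5d c1 89 c7 d6.
m1: inner = H(81 37 ab e3 ad bc 50 57 55 54) = 04 ff; tag = H(eb 5d c1 89 c7 d6 04 ff) = 0532 ← matches
m2: inner = H(81 37 ab e3 ad bc 7e 57 19 b7) = 05 54; tag = H(eb 5d c1 89 c7 d6 05 54) = 0488
m3: inner = H(81 37 ab e3 ad bc 75 66 6b 68) = 05 5d; tag = H(eb 5d c1 89 c7 d6 05 5d) = 0491

1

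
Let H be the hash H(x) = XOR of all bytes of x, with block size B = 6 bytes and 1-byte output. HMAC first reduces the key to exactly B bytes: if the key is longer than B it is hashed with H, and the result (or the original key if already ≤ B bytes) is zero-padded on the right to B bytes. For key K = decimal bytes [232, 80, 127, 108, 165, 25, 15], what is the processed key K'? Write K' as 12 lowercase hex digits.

|K| = 7 > B = 6, so first hash the key.
H(K): XOR e8⊕50⊕7f⊕6c⊕a5⊕19⊕0f = 18.
Zero-pad H(K) = 18 to 6 bytes: K' = 18 00 00 00 00 00.

180000000000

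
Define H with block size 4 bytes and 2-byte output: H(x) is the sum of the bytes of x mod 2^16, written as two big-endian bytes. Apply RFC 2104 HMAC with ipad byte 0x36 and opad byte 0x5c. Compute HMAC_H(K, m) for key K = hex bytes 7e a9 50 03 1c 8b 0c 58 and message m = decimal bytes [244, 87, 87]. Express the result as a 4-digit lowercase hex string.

02e6

Key hex bytes 7e a9 50 03 1c 8b 0c 58 is 8 bytes > B = 4, so hash it first: H(key) = 02 85, then zero-pad to 4 bytes: K' = 02 85 00 00.
K' ⊕ ipad = 34 b3 36 36.  K' ⊕ opad = 5e d9 5c 5c.
Inner input = (K'⊕ipad) ∥ m = 34 b3 36 36 ∥ f4 57 57.
Inner hash: sum = 52+179+54+54+244+87+87 = 757 → 02 f5.
Outer input = (K'⊕opad) ∥ inner = 5e d9 5c 5c ∥ 02 f5.
Outer hash (tag): sum = 94+217+92+92+2+245 = 742 → 02 e6.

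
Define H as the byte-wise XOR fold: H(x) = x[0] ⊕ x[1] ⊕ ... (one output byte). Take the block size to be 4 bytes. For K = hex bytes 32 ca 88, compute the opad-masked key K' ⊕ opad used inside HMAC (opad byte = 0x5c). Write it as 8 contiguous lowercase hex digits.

6e96d45c

Key hex bytes 32 ca 88 is 3 bytes ≤ B = 4; zero-pad to 4 bytes: K' = 32 ca 88 00.
XOR each byte with 0x5c: 32⊕5c=6e, ca⊕5c=96, 88⊕5c=d4, 00⊕5c=5c.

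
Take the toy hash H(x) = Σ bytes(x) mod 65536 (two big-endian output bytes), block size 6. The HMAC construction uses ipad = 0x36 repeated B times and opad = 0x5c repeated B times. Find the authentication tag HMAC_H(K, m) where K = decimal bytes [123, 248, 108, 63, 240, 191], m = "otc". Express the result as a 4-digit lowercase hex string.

0304

Key decimal bytes [123, 248, 108, 63, 240, 191] = 7b f8 6c 3f f0 bf is exactly B = 6 bytes: K' = 7b f8 6c 3f f0 bf.
K' ⊕ ipad = 4d ce 5a 09 c6 89.  K' ⊕ opad = 27 a4 30 63 ac e3.
Inner input = (K'⊕ipad) ∥ m = 4d ce 5a 09 c6 89 ∥ 6f 74 63.
Inner hash: sum = 77+206+90+9+198+137+111+116+99 = 1043 → 04 13.
Outer input = (K'⊕opad) ∥ inner = 27 a4 30 63 ac e3 ∥ 04 13.
Outer hash (tag): sum = 39+164+48+99+172+227+4+19 = 772 → 03 04.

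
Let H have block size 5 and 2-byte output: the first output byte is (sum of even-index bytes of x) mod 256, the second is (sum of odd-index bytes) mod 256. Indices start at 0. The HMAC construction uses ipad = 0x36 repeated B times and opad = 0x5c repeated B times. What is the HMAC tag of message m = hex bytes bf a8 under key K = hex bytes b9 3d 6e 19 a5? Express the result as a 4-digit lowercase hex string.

09c8

Key hex bytes b9 3d 6e 19 a5 is exactly B = 5 bytes: K' = b9 3d 6e 19 a5.
K' ⊕ ipad = 8f 0b 58 2f 93.  K' ⊕ opad = e5 61 32 45 f9.
Inner input = (K'⊕ipad) ∥ m = 8f 0b 58 2f 93 ∥ bf a8.
Inner hash: even-index sum = 546 mod 256 = 34; odd-index sum = 249 mod 256 = 249 → 22 f9.
Outer input = (K'⊕opad) ∥ inner = e5 61 32 45 f9 ∥ 22 f9.
Outer hash (tag): even-index sum = 777 mod 256 = 9; odd-index sum = 200 mod 256 = 200 → 09 c8.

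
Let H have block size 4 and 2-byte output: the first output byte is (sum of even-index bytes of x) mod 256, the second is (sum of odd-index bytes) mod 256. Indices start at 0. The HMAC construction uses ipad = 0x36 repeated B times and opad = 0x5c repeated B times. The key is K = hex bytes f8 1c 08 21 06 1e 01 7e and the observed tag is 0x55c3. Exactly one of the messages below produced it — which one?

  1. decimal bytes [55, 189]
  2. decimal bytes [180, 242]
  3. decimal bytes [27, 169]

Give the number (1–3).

1

Key hex bytes f8 1c 08 21 06 1e 01 7e is 8 bytes > B = 4, so hash it first: H(key) = 07 d9, then zero-pad to 4 bytes: K' = 07 d9 00 00.
K' ⊕ ipad = 31 ef 36 36; K' ⊕ opad = 5b 85 5c 5c.
m1: inner = H(31 ef 36 36 37 bd) = 9e e2; tag = H(5b 85 5c 5c 9e e2) = 55c3 ← matches
m2: inner = H(31 ef 36 36 b4 f2) = 1b 17; tag = H(5b 85 5c 5c 1b 17) = d2f8
m3: inner = H(31 ef 36 36 1b a9) = 82 ce; tag = H(5b 85 5c 5c 82 ce) = 39af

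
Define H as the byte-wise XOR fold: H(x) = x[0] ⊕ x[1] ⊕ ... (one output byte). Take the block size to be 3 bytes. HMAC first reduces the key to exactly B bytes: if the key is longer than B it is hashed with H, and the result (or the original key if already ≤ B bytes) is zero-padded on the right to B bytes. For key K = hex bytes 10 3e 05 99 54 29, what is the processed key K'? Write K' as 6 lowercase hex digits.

cf0000

|K| = 6 > B = 3, so first hash the key.
H(K): XOR 10⊕3e⊕05⊕99⊕54⊕29 = cf.
Zero-pad H(K) = cf to 3 bytes: K' = cf 00 00.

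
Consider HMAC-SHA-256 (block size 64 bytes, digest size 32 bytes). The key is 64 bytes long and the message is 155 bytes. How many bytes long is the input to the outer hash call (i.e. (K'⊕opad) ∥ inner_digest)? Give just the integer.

Key is 64 ≤ 64 bytes, zero-padded: |K'| = 64.
Outer input = (K'⊕opad) ∥ H(inner) → 64 + 32 = 96 bytes.

96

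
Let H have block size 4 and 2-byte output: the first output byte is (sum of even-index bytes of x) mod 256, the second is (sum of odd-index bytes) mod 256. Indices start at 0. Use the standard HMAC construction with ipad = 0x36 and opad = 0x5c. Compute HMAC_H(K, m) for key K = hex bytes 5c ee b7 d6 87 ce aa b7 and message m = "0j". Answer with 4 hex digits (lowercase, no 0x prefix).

Key hex bytes 5c ee b7 d6 87 ce aa b7 is 8 bytes > B = 4, so hash it first: H(key) = 44 49, then zero-pad to 4 bytes: K' = 44 49 00 00.
K' ⊕ ipad = 72 7f 36 36.  K' ⊕ opad = 18 15 5c 5c.
Inner input = (K'⊕ipad) ∥ m = 72 7f 36 36 ∥ 30 6a.
Inner hash: even-index sum = 216 mod 256 = 216; odd-index sum = 287 mod 256 = 31 → d8 1f.
Outer input = (K'⊕opad) ∥ inner = 18 15 5c 5c ∥ d8 1f.
Outer hash (tag): even-index sum = 332 mod 256 = 76; odd-index sum = 144 mod 256 = 144 → 4c 90.

4c90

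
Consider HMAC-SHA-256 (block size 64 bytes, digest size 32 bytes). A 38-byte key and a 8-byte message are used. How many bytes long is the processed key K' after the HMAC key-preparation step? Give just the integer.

64

Key is 38 ≤ 64 bytes, zero-padded: |K'| = 64.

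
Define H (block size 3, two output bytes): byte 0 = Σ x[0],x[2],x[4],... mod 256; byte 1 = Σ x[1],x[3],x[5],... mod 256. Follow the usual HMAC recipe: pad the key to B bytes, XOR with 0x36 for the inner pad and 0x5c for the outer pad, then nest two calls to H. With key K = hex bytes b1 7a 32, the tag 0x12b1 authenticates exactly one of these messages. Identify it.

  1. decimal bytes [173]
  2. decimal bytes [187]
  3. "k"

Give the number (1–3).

Key hex bytes b1 7a 32 is exactly B = 3 bytes: K' = b1 7a 32.
K' ⊕ ipad = 87 4c 04; K' ⊕ opad = ed 26 6e.
m1: inner = H(87 4c 04 ad) = 8b f9; tag = H(ed 26 6e 8b f9) = 54b1
m2: inner = H(87 4c 04 bb) = 8b 07; tag = H(ed 26 6e 8b 07) = 62b1
m3: inner = H(87 4c 04 6b) = 8b b7; tag = H(ed 26 6e 8b b7) = 12b1 ← matches

3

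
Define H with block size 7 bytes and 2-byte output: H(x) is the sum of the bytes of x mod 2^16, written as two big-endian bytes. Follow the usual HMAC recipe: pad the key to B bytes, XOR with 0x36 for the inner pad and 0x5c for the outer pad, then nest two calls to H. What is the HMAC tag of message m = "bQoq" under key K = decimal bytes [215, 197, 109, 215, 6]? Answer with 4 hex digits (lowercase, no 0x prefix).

Key decimal bytes [215, 197, 109, 215, 6] = d7 c5 6d d7 06 is 5 bytes ≤ B = 7; zero-pad to 7 bytes: K' = d7 c5 6d d7 06 00 00.
K' ⊕ ipad = e1 f3 5b e1 30 36 36.  K' ⊕ opad = 8b 99 31 8b 5a 5c 5c.
Inner input = (K'⊕ipad) ∥ m = e1 f3 5b e1 30 36 36 ∥ 62 51 6f 71.
Inner hash: sum = 225+243+91+225+48+54+54+98+81+111+113 = 1343 → 05 3f.
Outer input = (K'⊕opad) ∥ inner = 8b 99 31 8b 5a 5c 5c ∥ 05 3f.
Outer hash (tag): sum = 139+153+49+139+90+92+92+5+63 = 822 → 03 36.

0336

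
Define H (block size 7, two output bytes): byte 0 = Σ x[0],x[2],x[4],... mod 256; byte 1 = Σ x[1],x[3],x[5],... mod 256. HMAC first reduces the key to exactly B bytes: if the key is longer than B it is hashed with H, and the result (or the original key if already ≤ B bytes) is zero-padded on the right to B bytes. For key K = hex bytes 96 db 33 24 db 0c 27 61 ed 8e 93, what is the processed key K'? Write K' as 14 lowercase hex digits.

|K| = 11 > B = 7, so first hash the key.
H(K): even-index sum = 843 mod 256 = 75; odd-index sum = 506 mod 256 = 250 → 4b fa.
Zero-pad H(K) = 4b fa to 7 bytes: K' = 4b fa 00 00 00 00 00.

4bfa0000000000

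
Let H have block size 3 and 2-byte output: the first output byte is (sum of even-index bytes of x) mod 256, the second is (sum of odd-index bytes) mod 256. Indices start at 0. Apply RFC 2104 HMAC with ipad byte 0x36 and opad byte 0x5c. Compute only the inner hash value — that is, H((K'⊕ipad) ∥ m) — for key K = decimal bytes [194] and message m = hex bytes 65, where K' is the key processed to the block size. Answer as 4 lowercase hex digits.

2a9b

Key decimal bytes [194] = c2 is 1 byte ≤ B = 3; zero-pad to 3 bytes: K' = c2 00 00.
K' ⊕ ipad = f4 36 36.
Inner input = f4 36 36 ∥ 65.
Inner hash: even-index sum = 298 mod 256 = 42; odd-index sum = 155 mod 256 = 155 → 2a 9b.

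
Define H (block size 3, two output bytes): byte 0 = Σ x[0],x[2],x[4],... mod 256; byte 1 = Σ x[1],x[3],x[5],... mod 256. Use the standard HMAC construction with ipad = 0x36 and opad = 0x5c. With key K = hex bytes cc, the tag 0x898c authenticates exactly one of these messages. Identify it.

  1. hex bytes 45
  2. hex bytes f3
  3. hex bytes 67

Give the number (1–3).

3

Key hex bytes cc is 1 byte ≤ B = 3; zero-pad to 3 bytes: K' = cc 00 00.
K' ⊕ ipad = fa 36 36; K' ⊕ opad = 90 5c 5c.
m1: inner = H(fa 36 36 45) = 30 7b; tag = H(90 5c 5c 30 7b) = 678c
m2: inner = H(fa 36 36 f3) = 30 29; tag = H(90 5c 5c 30 29) = 158c
m3: inner = H(fa 36 36 67) = 30 9d; tag = H(90 5c 5c 30 9d) = 898c ← matches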